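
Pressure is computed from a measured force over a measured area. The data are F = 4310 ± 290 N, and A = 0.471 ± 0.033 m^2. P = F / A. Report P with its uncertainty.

9150 ± 889 Pa

For a monomial P ∝ F, A^-1, fractional errors add in quadrature:
  (1·δF/F)² = (1×0.0673)² = 0.00453;  (-1·δA/A)² = (-1×0.0701)² = 0.00491
δP/P = √(0.00944) = 0.0971
P = 9150 Pa, so δP = 0.0971 × 9150 = 889 Pa.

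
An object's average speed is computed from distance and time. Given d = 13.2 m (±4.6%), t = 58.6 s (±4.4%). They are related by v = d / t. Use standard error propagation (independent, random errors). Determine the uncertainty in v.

v is a product of powers, so relative uncertainties combine in quadrature:
  (1·δd/d)² = (1×0.0460)² = 0.00212;  (-1·δt/t)² = (-1×0.0440)² = 0.00194
δv/v = √(0.00405) = 0.0637
v = 0.225 m/s, so δv = 0.0637 × 0.225 = 0.0143 m/s.

0.0143 m/s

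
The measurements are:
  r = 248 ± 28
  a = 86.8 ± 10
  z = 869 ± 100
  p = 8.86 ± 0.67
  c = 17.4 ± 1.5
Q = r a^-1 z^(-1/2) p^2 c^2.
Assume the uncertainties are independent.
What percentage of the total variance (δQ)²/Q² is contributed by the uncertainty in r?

15.6%

(δQ/Q)² = (1·δr/r)² + (-1·δa/a)² + (−½·δz/z)² + (2·δp/p)² + (2·δc/c)²
  r term: (1×0.113)² = 0.0127
  a term: (-1×0.115)² = 0.0133
  z term: (-0.5×0.115)² = 0.00331
  p term: (2×0.0756)² = 0.0229
  c term: (2×0.0862)² = 0.0297
Total = 0.0819. Share from r = 0.0127/0.0819 = 0.156.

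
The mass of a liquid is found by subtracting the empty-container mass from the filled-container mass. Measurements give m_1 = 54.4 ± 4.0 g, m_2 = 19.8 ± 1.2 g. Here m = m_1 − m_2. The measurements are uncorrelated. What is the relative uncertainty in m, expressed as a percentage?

Each term contributes (cᵢ δxᵢ)² to (δm)²:
  (δm_1)² = 16.0;  (δm_2)² = 1.44
δm = √(17.4) = 4.18 g
m = 34.6 g, so δm/m = 4.18/34.6 = 0.121.

12.1%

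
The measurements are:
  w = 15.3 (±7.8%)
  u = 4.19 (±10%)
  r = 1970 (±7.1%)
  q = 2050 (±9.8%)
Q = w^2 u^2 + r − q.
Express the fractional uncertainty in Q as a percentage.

26.6%

Let p = w^2·u^2 = 4110. δp/p = √((2·δw/w)² + (2·δu/u)²) = √(0.0243 + 0.0400) = 0.254, so δp = 1040.
Q = p + r − q: δQ = √(δp² + δr² + δq²) = √(1.09e+06 + 19600 + 40400) = 1070
Q = 4030, so δQ/Q = 1070/4030 = 0.266.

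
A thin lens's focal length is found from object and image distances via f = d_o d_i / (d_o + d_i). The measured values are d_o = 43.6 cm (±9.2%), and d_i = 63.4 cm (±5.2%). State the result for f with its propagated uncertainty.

25.8 ± 1.51 cm

∂f/∂d_o = (d_i/(d_o+d_i))² = 0.351;  ∂f/∂d_i = (d_o/(d_o+d_i))² = 0.166
δf = √((∂f/∂d_o · δd_o)² + (∂f/∂d_i · δd_i)²) = √(1.98 + 0.300) = 1.51 cm
f = 25.8 cm.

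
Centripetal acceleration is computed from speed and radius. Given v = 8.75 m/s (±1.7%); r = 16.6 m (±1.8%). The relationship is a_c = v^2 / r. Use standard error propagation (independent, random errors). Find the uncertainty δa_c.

a_c is a product of powers, so relative uncertainties combine in quadrature:
  (2·δv/v)² = (2×0.0170)² = 0.00116;  (-1·δr/r)² = (-1×0.0180)² = 0.000324
δa_c/a_c = √(0.00148) = 0.0385
a_c = 4.61 m/s^2, so δa_c = 0.0385 × 4.61 = 0.177 m/s^2.

0.177 m/s^2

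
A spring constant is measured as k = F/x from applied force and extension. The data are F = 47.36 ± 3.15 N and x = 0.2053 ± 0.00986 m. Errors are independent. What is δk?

18.9 N/m

Products/powers → add relative errors in quadrature, weighted by exponent:
  (1·δF/F)² = (1×0.0665)² = 0.00442;  (-1·δx/x)² = (-1×0.0480)² = 0.00231
δk/k = √(0.00673) = 0.0820
k = 230.7 N/m, so δk = 0.0820 × 230.7 = 18.9 N/m.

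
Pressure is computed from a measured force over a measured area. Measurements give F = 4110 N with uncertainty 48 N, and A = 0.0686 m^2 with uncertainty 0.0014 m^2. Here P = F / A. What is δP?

Each factor contributes (exponent × relative error)² to (δP/P)²:
  (1·δF/F)² = (1×0.0117)² = 0.000136;  (-1·δA/A)² = (-1×0.0204)² = 0.000416
δP/P = √(0.000553) = 0.0235
P = 59900 Pa, so δP = 0.0235 × 59900 = 1410 Pa.

1410 Pa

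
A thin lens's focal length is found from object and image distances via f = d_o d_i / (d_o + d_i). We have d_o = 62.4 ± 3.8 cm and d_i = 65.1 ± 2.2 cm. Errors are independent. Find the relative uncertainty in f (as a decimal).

∂f/∂d_o = (d_i/(d_o+d_i))² = 0.261;  ∂f/∂d_i = (d_o/(d_o+d_i))² = 0.240
δf = √((∂f/∂d_o · δd_o)² + (∂f/∂d_i · δd_i)²) = √(0.981 + 0.278) = 1.12 cm
f = 31.9 cm, so δf/f = 1.12/31.9 = 0.0352.

0.0352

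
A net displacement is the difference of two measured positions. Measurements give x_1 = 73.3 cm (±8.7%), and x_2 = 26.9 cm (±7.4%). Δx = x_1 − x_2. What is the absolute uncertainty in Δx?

6.68 cm

Absolute uncertainties add in quadrature for a linear combination:
  (δx_1)² = 40.7;  (δx_2)² = 3.96
δΔx = √(44.6) = 6.68 cm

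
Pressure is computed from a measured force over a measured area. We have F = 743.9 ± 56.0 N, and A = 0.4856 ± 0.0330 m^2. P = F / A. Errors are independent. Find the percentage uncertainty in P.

P is a product of powers, so relative uncertainties combine in quadrature:
  (1·δF/F)² = (1×0.0753)² = 0.00567;  (-1·δA/A)² = (-1×0.0680)² = 0.00462
δP/P = √(0.0103) = 0.101

10.1%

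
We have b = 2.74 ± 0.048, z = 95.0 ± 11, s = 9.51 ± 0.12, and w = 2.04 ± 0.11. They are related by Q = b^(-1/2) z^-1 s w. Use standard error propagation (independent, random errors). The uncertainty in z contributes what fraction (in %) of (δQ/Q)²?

81.0%

(δQ/Q)² = (−½·δb/b)² + (-1·δz/z)² + (1·δs/s)² + (1·δw/w)²
  b term: (-0.5×0.0175)² = 7.67e-05
  z term: (-1×0.116)² = 0.0134
  s term: (1×0.0126)² = 0.000159
  w term: (1×0.0539)² = 0.00291
Total = 0.0166. Share from z = 0.0134/0.0166 = 0.810.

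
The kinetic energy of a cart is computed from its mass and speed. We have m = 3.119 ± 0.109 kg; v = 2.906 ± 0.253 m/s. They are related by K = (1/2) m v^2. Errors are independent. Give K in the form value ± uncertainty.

Products/powers → add relative errors in quadrature, weighted by exponent:
  (1·δm/m)² = (1×0.0349)² = 0.00122;  (2·δv/v)² = (2×0.0871)² = 0.0303
δK/K = √(0.0315) = 0.178
K = 13.17 J, so δK = 0.178 × 13.17 = 2.34 J.

13.17 ± 2.34 J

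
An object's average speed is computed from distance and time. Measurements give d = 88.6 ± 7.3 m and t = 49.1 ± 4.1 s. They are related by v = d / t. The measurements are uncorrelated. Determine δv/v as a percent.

11.7%

Since v is a product/quotient, work with relative uncertainties:
  (1·δd/d)² = (1×0.0824)² = 0.00679;  (-1·δt/t)² = (-1×0.0835)² = 0.00697
δv/v = √(0.0138) = 0.117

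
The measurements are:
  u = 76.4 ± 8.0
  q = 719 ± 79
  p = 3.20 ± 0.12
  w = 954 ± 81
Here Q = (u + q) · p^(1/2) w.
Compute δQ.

1.8e+05

Let h = u + q = 795. δh = √(δu² + δq²) = √(64.0 + 6240) = 79.4, so δh/h = 0.0998.
Q is then a monomial in h, p, w:
δQ/Q = √((δh/h)² + (½·δp/p)² + (1·δw/w)²) = √(0.00997 + 0.000352 + 0.00721) = 0.132
Q = 1.36e+06, so δQ = 0.132 × 1.36e+06 = 1.8e+05.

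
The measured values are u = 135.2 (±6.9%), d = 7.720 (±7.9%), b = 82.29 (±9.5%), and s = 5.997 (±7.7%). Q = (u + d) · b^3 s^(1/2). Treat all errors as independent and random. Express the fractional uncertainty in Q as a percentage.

29.5%

Let w = u + d = 142.9. δw = √(δu² + δd²) = √(87.0 + 0.372) = 9.35, so δw/w = 0.0654.
Q is then a monomial in w, b, s:
δQ/Q = √((δw/w)² + (3·δb/b)² + (½·δs/s)²) = √(0.00428 + 0.0812 + 0.00148) = 0.295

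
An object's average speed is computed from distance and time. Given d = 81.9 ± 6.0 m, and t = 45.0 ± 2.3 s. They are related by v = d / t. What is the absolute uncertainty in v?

Since v is a product/quotient, work with relative uncertainties:
  (1·δd/d)² = (1×0.0733)² = 0.00537;  (-1·δt/t)² = (-1×0.0511)² = 0.00261
δv/v = √(0.00798) = 0.0893
v = 1.82 m/s, so δv = 0.0893 × 1.82 = 0.163 m/s.

0.163 m/s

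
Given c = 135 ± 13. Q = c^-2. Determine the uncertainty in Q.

Q ∝ c^-2, so δQ/Q = |-2| · δc/c = 2 × 0.0963 = 0.193.
Q = 5.49e-05, so δQ = 0.193 × 5.49e-05 = 1.06e-05.

1.06e-05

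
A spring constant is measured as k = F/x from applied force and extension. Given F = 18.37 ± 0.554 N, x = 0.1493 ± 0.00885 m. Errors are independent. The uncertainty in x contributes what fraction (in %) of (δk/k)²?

(δk/k)² = (1·δF/F)² + (-1·δx/x)²
  F term: (1×0.0302)² = 0.000909
  x term: (-1×0.0593)² = 0.00351
Total = 0.00442. Share from x = 0.00351/0.00442 = 0.794.

79.4%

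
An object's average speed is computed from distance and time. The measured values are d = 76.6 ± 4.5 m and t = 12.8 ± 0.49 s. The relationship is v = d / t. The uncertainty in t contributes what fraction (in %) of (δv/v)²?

29.8%

(δv/v)² = (1·δd/d)² + (-1·δt/t)²
  d term: (1×0.0587)² = 0.00345
  t term: (-1×0.0383)² = 0.00147
Total = 0.00492. Share from t = 0.00147/0.00492 = 0.298.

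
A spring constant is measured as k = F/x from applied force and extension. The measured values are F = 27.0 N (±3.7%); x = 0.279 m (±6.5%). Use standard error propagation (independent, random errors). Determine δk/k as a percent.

Each factor contributes (exponent × relative error)² to (δk/k)²:
  (1·δF/F)² = (1×0.0370)² = 0.00137;  (-1·δx/x)² = (-1×0.0650)² = 0.00423
δk/k = √(0.00559) = 0.0748

7.48%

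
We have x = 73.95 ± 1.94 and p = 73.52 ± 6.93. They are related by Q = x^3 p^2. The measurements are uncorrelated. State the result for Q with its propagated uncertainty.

Relative error in a monomial: (δQ/Q)² = Σ (nᵢ · δxᵢ/xᵢ)².
  (3·δx/x)² = (3×0.0262)² = 0.00619;  (2·δp/p)² = (2×0.0943)² = 0.0355
δQ/Q = √(0.0417) = 0.204
Q = 2.186e+09, so δQ = 0.204 × 2.186e+09 = 4.47e+08.

(2.186 ± 0.447) × 10^9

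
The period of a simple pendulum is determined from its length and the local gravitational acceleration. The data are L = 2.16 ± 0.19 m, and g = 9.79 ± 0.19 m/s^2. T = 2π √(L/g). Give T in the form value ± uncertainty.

2.95 ± 0.133 s

Relative error in a monomial: (δT/T)² = Σ (nᵢ · δxᵢ/xᵢ)².
  (½·δL/L)² = (0.5×0.0880)² = 0.00193;  (−½·δg/g)² = (-0.5×0.0194)² = 9.42e-05
δT/T = √(0.00203) = 0.0450
T = 2.95 s, so δT = 0.0450 × 2.95 = 0.133 s.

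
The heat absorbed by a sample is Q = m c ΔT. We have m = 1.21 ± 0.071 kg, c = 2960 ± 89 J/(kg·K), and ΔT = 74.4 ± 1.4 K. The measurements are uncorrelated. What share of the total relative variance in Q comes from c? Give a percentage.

19.2%

(δQ/Q)² = (1·δm/m)² + (1·δc/c)² + (1·δΔT/ΔT)²
  m term: (1×0.0587)² = 0.00344
  c term: (1×0.0301)² = 0.000904
  ΔT term: (1×0.0188)² = 0.000354
Total = 0.00470. Share from c = 0.000904/0.00470 = 0.192.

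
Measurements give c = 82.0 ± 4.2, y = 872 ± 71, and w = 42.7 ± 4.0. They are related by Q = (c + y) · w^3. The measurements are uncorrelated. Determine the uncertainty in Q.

Let u = c + y = 954. δu = √(δc² + δy²) = √(17.6 + 5040) = 71.1, so δu/u = 0.0746.
Q is then a monomial in u, w:
δQ/Q = √((δu/u)² + (3·δw/w)²) = √(0.00556 + 0.0790) = 0.291
Q = 7.43e+07, so δQ = 0.291 × 7.43e+07 = 2.16e+07.

2.16e+07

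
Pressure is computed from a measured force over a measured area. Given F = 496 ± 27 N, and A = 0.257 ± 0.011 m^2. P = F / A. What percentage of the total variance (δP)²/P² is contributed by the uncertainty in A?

(δP/P)² = (1·δF/F)² + (-1·δA/A)²
  F term: (1×0.0544)² = 0.00296
  A term: (-1×0.0428)² = 0.00183
Total = 0.00480. Share from A = 0.00183/0.00480 = 0.382.

38.2%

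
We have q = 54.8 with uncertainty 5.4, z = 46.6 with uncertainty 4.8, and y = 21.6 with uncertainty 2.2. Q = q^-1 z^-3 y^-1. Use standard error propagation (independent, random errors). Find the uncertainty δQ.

Since Q is a product/quotient, work with relative uncertainties:
  (-1·δq/q)² = (-1×0.0985)² = 0.00971;  (-3·δz/z)² = (-3×0.103)² = 0.0955;  (-1·δy/y)² = (-1×0.102)² = 0.0104
δQ/Q = √(0.116) = 0.340
Q = 8.35e-09, so δQ = 0.340 × 8.35e-09 = 2.84e-09.

2.84e-09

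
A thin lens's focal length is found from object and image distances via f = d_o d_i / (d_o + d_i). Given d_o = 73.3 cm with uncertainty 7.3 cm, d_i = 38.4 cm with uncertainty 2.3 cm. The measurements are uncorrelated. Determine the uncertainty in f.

1.31 cm

∂f/∂d_o = (d_i/(d_o+d_i))² = 0.118;  ∂f/∂d_i = (d_o/(d_o+d_i))² = 0.431
δf = √((∂f/∂d_o · δd_o)² + (∂f/∂d_i · δd_i)²) = √(0.744 + 0.981) = 1.31 cm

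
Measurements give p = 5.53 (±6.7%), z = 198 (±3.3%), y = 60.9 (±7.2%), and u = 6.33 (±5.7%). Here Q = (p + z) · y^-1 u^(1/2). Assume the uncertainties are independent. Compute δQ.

0.705

Let w = p + z = 204. δw = √(δp² + δz²) = √(0.137 + 42.7) = 6.54, so δw/w = 0.0322.
Q is then a monomial in w, y, u:
δQ/Q = √((δw/w)² + (-1·δy/y)² + (½·δu/u)²) = √(0.00103 + 0.00518 + 0.000812) = 0.0838
Q = 8.41, so δQ = 0.0838 × 8.41 = 0.705.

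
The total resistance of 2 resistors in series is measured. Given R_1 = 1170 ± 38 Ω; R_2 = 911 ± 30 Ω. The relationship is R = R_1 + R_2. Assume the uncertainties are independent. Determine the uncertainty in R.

Absolute uncertainties add in quadrature for a linear combination:
  (δR_1)² = 1440;  (δR_2)² = 900
δR = √(2340) = 48.4 Ω

48.4 Ω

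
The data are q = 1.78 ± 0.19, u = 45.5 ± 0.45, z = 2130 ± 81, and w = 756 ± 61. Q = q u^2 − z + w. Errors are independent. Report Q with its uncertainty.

2310 ± 413

Let p = q·u^2 = 3690. δp/p = √((1·δq/q)² + (2·δu/u)²) = √(0.0114 + 0.000391) = 0.109, so δp = 400.
Q = p − z + w: δQ = √(δp² + δz² + δw²) = √(1.6e+05 + 6560 + 3720) = 413
Q = 2310.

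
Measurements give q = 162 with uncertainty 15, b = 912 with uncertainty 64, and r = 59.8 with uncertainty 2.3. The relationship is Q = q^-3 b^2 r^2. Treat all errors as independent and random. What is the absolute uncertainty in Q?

Relative error in a monomial: (δQ/Q)² = Σ (nᵢ · δxᵢ/xᵢ)².
  (-3·δq/q)² = (-3×0.0926)² = 0.0772;  (2·δb/b)² = (2×0.0702)² = 0.0197;  (2·δr/r)² = (2×0.0385)² = 0.00592
δQ/Q = √(0.103) = 0.321
Q = 700, so δQ = 0.321 × 700 = 224.

224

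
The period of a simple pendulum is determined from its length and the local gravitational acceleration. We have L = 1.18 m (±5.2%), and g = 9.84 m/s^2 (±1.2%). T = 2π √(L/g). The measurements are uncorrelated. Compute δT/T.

0.0267

For a monomial T ∝ L^(1/2), g^(-1/2), fractional errors add in quadrature:
  (½·δL/L)² = (0.5×0.0520)² = 0.000676;  (−½·δg/g)² = (-0.5×0.0120)² = 3.6e-05
δT/T = √(0.000712) = 0.0267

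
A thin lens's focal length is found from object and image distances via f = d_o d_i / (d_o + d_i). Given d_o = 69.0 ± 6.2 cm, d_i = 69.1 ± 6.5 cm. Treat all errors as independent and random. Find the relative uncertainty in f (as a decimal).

0.0650

∂f/∂d_o = (d_i/(d_o+d_i))² = 0.250;  ∂f/∂d_i = (d_o/(d_o+d_i))² = 0.250
δf = √((∂f/∂d_o · δd_o)² + (∂f/∂d_i · δd_i)²) = √(2.41 + 2.63) = 2.25 cm
f = 34.5 cm, so δf/f = 2.25/34.5 = 0.0650.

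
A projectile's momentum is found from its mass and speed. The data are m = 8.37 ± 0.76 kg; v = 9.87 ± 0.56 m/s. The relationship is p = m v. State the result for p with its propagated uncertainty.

82.6 ± 8.85 kg·m/s

Since p is a product/quotient, work with relative uncertainties:
  (1·δm/m)² = (1×0.0908)² = 0.00824;  (1·δv/v)² = (1×0.0567)² = 0.00322
δp/p = √(0.0115) = 0.107
p = 82.6 kg·m/s, so δp = 0.107 × 82.6 = 8.85 kg·m/s.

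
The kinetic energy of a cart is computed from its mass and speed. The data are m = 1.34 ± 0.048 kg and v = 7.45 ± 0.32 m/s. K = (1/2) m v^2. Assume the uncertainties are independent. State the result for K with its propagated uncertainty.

K is a product of powers, so relative uncertainties combine in quadrature:
  (1·δm/m)² = (1×0.0358)² = 0.00128;  (2·δv/v)² = (2×0.0430)² = 0.00738
δK/K = √(0.00866) = 0.0931
K = 37.2 J, so δK = 0.0931 × 37.2 = 3.46 J.

37.2 ± 3.46 J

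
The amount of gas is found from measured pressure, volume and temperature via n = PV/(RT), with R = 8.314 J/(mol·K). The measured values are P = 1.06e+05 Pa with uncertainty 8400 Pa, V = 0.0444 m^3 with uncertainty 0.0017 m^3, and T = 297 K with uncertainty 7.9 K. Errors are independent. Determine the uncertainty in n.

0.175 mol

For a monomial n ∝ P, V, T^-1, fractional errors add in quadrature:
  (1·δP/P)² = (1×0.0792)² = 0.00628;  (1·δV/V)² = (1×0.0383)² = 0.00147;  (-1·δT/T)² = (-1×0.0266)² = 0.000708
δn/n = √(0.00845) = 0.0919
n = 1.91 mol, so δn = 0.0919 × 1.91 = 0.175 mol.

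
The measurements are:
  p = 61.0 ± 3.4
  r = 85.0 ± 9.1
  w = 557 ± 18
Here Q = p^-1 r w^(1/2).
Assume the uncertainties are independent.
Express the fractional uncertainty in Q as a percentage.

12.2%

Each factor contributes (exponent × relative error)² to (δQ/Q)²:
  (-1·δp/p)² = (-1×0.0557)² = 0.00311;  (1·δr/r)² = (1×0.107)² = 0.0115;  (½·δw/w)² = (0.5×0.0323)² = 0.000261
δQ/Q = √(0.0148) = 0.122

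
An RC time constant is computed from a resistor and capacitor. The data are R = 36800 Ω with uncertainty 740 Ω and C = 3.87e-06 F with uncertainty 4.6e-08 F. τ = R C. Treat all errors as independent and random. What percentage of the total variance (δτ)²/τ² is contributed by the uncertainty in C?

25.9%

(δτ/τ)² = (1·δR/R)² + (1·δC/C)²
  R term: (1×0.0201)² = 0.000404
  C term: (1×0.0119)² = 0.000141
Total = 0.000546. Share from C = 0.000141/0.000546 = 0.259.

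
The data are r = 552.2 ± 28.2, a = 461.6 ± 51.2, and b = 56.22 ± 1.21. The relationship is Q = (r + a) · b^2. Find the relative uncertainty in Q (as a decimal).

0.0720

Let u = r + a = 1014. δu = √(δr² + δa²) = √(795 + 2620) = 58.5, so δu/u = 0.0577.
Q is then a monomial in u, b:
δQ/Q = √((δu/u)² + (2·δb/b)²) = √(0.00332 + 0.00185) = 0.0720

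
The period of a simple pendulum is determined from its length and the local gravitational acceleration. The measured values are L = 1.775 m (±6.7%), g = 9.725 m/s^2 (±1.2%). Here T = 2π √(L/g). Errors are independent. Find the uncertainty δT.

T is a product of powers, so relative uncertainties combine in quadrature:
  (½·δL/L)² = (0.5×0.0670)² = 0.00112;  (−½·δg/g)² = (-0.5×0.0120)² = 3.6e-05
δT/T = √(0.00116) = 0.0340
T = 2.684 s, so δT = 0.0340 × 2.684 = 0.0914 s.

0.0914 s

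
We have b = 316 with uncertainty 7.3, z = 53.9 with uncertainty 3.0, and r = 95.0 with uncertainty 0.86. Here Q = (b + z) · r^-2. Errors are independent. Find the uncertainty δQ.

Let u = b + z = 370. δu = √(δb² + δz²) = √(53.3 + 9.00) = 7.89, so δu/u = 0.0213.
Q is then a monomial in u, r:
δQ/Q = √((δu/u)² + (-2·δr/r)²) = √(0.000455 + 0.000328) = 0.0280
Q = 0.0410, so δQ = 0.0280 × 0.0410 = 0.00115.

0.00115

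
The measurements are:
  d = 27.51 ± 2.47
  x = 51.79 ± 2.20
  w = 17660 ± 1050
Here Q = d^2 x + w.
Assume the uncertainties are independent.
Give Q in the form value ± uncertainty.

56850 ± 7310

Let p = d^2·x = 39190. δp/p = √((2·δd/d)² + (1·δx/x)²) = √(0.0322 + 0.00180) = 0.185, so δp = 7230.
Q = p + w: δQ = √(δp² + δw²) = √(5.23e+07 + 1.1e+06) = 7310
Q = 56850.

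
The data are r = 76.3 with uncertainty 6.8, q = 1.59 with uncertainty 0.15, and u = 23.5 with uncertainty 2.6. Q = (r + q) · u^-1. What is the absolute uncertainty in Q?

Let w = r + q = 77.9. δw = √(δr² + δq²) = √(46.2 + 0.0225) = 6.80, so δw/w = 0.0873.
Q is then a monomial in w, u:
δQ/Q = √((δw/w)² + (-1·δu/u)²) = √(0.00763 + 0.0122) = 0.141
Q = 3.31, so δQ = 0.141 × 3.31 = 0.467.

0.467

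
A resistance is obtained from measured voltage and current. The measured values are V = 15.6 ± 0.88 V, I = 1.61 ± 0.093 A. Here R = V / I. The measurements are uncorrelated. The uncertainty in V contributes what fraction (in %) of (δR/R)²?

(δR/R)² = (1·δV/V)² + (-1·δI/I)²
  V term: (1×0.0564)² = 0.00318
  I term: (-1×0.0578)² = 0.00334
Total = 0.00652. Share from V = 0.00318/0.00652 = 0.488.

48.8%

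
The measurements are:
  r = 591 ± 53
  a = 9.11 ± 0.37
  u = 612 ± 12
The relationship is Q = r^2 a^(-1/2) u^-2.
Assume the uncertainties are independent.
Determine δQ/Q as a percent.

18.5%

For a monomial Q ∝ r^2, a^(-1/2), u^-2, fractional errors add in quadrature:
  (2·δr/r)² = (2×0.0897)² = 0.0322;  (−½·δa/a)² = (-0.5×0.0406)² = 0.000412;  (-2·δu/u)² = (-2×0.0196)² = 0.00154
δQ/Q = √(0.0341) = 0.185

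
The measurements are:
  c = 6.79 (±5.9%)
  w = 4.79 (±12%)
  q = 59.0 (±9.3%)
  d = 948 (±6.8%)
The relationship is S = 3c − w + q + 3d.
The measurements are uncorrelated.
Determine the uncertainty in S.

193

Each term contributes (cᵢ δxᵢ)² to (δS)²:
  (3·δc)² = 1.44;  (δw)² = 0.330;  (δq)² = 30.1;  (3·δd)² = 37400
δS = √(37400) = 193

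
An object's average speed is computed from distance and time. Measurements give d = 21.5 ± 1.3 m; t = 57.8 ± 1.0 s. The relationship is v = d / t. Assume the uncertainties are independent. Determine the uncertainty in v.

Each factor contributes (exponent × relative error)² to (δv/v)²:
  (1·δd/d)² = (1×0.0605)² = 0.00366;  (-1·δt/t)² = (-1×0.0173)² = 0.000299
δv/v = √(0.00396) = 0.0629
v = 0.372 m/s, so δv = 0.0629 × 0.372 = 0.0234 m/s.

0.0234 m/s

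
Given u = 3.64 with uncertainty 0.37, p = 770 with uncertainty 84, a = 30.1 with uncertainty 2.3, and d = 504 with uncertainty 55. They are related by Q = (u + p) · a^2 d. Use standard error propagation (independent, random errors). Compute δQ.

7.66e+07

Let w = u + p = 774. δw = √(δu² + δp²) = √(0.137 + 7060) = 84.0, so δw/w = 0.109.
Q is then a monomial in w, a, d:
δQ/Q = √((δw/w)² + (2·δa/a)² + (1·δd/d)²) = √(0.0118 + 0.0234 + 0.0119) = 0.217
Q = 3.53e+08, so δQ = 0.217 × 3.53e+08 = 7.66e+07.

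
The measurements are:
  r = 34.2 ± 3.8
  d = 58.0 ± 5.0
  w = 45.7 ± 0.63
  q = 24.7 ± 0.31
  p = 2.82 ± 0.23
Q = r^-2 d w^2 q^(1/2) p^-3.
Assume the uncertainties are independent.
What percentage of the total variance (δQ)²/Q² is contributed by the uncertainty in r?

(δQ/Q)² = (-2·δr/r)² + (1·δd/d)² + (2·δw/w)² + (½·δq/q)² + (-3·δp/p)²
  r term: (-2×0.111)² = 0.0494
  d term: (1×0.0862)² = 0.00743
  w term: (2×0.0138)² = 0.000760
  q term: (0.5×0.0126)² = 3.94e-05
  p term: (-3×0.0816)² = 0.0599
Total = 0.117. Share from r = 0.0494/0.117 = 0.420.

42.0%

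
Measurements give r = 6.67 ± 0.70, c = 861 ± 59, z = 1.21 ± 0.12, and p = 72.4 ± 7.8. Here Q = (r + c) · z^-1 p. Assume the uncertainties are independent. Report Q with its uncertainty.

Let u = r + c = 868. δu = √(δr² + δc²) = √(0.490 + 3480) = 59.0, so δu/u = 0.0680.
Q is then a monomial in u, z, p:
δQ/Q = √((δu/u)² + (-1·δz/z)² + (1·δp/p)²) = √(0.00462 + 0.00984 + 0.0116) = 0.161
Q = 51900, so δQ = 0.161 × 51900 = 8380.

51900 ± 8380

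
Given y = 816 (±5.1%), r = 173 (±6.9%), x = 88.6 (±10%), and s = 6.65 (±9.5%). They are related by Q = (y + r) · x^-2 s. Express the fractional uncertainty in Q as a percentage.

Let u = y + r = 989. δu = √(δy² + δr²) = √(1730 + 142) = 43.3, so δu/u = 0.0438.
Q is then a monomial in u, x, s:
δQ/Q = √((δu/u)² + (-2·δx/x)² + (1·δs/s)²) = √(0.00192 + 0.0400 + 0.00903) = 0.226

22.6%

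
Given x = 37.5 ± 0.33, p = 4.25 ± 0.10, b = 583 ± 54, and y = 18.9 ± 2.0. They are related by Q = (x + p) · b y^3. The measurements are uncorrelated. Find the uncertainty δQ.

5.44e+07

Let u = x + p = 41.8. δu = √(δx² + δp²) = √(0.109 + 0.0100) = 0.345, so δu/u = 0.00826.
Q is then a monomial in u, b, y:
δQ/Q = √((δu/u)² + (1·δb/b)² + (3·δy/y)²) = √(6.82e-05 + 0.00858 + 0.101) = 0.331
Q = 1.64e+08, so δQ = 0.331 × 1.64e+08 = 5.44e+07.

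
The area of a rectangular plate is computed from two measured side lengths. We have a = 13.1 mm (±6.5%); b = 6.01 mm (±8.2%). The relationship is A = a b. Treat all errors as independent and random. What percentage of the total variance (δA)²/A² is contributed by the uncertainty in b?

61.4%

(δA/A)² = (1·δa/a)² + (1·δb/b)²
  a term: (1×0.0650)² = 0.00423
  b term: (1×0.0820)² = 0.00672
Total = 0.0109. Share from b = 0.00672/0.0109 = 0.614.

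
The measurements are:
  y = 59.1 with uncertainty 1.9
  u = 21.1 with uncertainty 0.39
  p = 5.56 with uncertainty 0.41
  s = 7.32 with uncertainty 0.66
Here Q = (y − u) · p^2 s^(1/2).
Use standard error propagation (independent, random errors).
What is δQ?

Let w = y − u = 38.0. δw = √(δy² + δu²) = √(3.61 + 0.152) = 1.94, so δw/w = 0.0510.
Q is then a monomial in w, p, s:
δQ/Q = √((δw/w)² + (2·δp/p)² + (½·δs/s)²) = √(0.00261 + 0.0218 + 0.00203) = 0.162
Q = 3180, so δQ = 0.162 × 3180 = 516.

516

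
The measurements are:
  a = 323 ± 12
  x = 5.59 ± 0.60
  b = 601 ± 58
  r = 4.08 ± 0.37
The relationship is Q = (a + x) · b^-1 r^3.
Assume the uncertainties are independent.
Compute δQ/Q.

0.291

Let u = a + x = 329. δu = √(δa² + δx²) = √(144 + 0.360) = 12.0, so δu/u = 0.0366.
Q is then a monomial in u, b, r:
δQ/Q = √((δu/u)² + (-1·δb/b)² + (3·δr/r)²) = √(0.00134 + 0.00931 + 0.0740) = 0.291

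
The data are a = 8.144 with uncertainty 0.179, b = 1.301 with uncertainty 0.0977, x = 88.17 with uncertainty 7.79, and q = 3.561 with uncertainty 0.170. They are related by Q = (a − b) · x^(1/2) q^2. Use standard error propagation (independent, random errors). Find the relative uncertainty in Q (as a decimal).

Let u = a − b = 6.843. δu = √(δa² + δb²) = √(0.0320 + 0.00955) = 0.204, so δu/u = 0.0298.
Q is then a monomial in u, x, q:
δQ/Q = √((δu/u)² + (½·δx/x)² + (2·δq/q)²) = √(0.000888 + 0.00195 + 0.00912) = 0.109

0.109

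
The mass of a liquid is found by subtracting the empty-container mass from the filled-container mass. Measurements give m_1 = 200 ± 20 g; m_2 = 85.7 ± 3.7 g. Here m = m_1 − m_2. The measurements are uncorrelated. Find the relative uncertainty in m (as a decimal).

0.178

m is a linear combination, so absolute uncertainties add in quadrature:
  (δm_1)² = 400;  (δm_2)² = 13.7
δm = √(414) = 20.3 g
m = 114 g, so δm/m = 20.3/114 = 0.178.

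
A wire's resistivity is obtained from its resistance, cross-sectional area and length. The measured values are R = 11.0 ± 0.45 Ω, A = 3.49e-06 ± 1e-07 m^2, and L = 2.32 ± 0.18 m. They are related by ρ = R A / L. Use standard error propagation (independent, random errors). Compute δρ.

For a monomial ρ ∝ R, A, L^-1, fractional errors add in quadrature:
  (1·δR/R)² = (1×0.0409)² = 0.00167;  (1·δA/A)² = (1×0.0287)² = 0.000821;  (-1·δL/L)² = (-1×0.0776)² = 0.00602
δρ/ρ = √(0.00851) = 0.0923
ρ = 1.65e-05 Ω·m, so δρ = 0.0923 × 1.65e-05 = 1.53e-06 Ω·m.

1.53e-06 Ω·m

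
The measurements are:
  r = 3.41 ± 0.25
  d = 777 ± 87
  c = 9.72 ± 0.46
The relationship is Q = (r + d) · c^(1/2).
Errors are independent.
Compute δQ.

Let u = r + d = 780. δu = √(δr² + δd²) = √(0.0625 + 7570) = 87.0, so δu/u = 0.111.
Q is then a monomial in u, c:
δQ/Q = √((δu/u)² + (½·δc/c)²) = √(0.0124 + 0.000560) = 0.114
Q = 2430, so δQ = 0.114 × 2430 = 277.

277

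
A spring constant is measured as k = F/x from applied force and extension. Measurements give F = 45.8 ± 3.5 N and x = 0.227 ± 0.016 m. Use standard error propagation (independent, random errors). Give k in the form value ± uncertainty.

202 ± 21.0 N/m

Relative error in a monomial: (δk/k)² = Σ (nᵢ · δxᵢ/xᵢ)².
  (1·δF/F)² = (1×0.0764)² = 0.00584;  (-1·δx/x)² = (-1×0.0705)² = 0.00497
δk/k = √(0.0108) = 0.104
k = 202 N/m, so δk = 0.104 × 202 = 21.0 N/m.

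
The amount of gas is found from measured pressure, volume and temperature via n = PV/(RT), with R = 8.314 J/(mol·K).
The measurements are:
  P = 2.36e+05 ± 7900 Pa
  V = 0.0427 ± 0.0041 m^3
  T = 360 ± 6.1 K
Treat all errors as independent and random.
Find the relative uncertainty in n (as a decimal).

Since n is a product/quotient, work with relative uncertainties:
  (1·δP/P)² = (1×0.0335)² = 0.00112;  (1·δV/V)² = (1×0.0960)² = 0.00922;  (-1·δT/T)² = (-1×0.0169)² = 0.000287
δn/n = √(0.0106) = 0.103

0.103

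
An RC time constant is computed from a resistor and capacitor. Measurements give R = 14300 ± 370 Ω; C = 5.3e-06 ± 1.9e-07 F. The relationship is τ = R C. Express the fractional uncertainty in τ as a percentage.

Since τ is a product/quotient, work with relative uncertainties:
  (1·δR/R)² = (1×0.0259)² = 0.000669;  (1·δC/C)² = (1×0.0358)² = 0.00129
δτ/τ = √(0.00195) = 0.0442

4.42%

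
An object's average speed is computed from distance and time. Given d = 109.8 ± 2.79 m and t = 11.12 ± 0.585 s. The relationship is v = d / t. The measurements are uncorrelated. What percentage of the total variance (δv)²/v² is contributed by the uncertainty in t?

(δv/v)² = (1·δd/d)² + (-1·δt/t)²
  d term: (1×0.0254)² = 0.000646
  t term: (-1×0.0526)² = 0.00277
Total = 0.00341. Share from t = 0.00277/0.00341 = 0.811.

81.1%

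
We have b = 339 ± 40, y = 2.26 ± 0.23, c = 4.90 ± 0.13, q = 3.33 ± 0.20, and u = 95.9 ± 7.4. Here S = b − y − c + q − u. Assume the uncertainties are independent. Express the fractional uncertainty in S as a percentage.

17.0%

Each term contributes (cᵢ δxᵢ)² to (δS)²:
  (δb)² = 1600;  (δy)² = 0.0529;  (δc)² = 0.0169;  (δq)² = 0.0400;  (δu)² = 54.8
δS = √(1650) = 40.7
S = 239, so δS/S = 40.7/239 = 0.170.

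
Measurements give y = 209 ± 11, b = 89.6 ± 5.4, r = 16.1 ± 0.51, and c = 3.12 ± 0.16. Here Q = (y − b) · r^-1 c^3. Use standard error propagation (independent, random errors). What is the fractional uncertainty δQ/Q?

0.188

Let u = y − b = 119. δu = √(δy² + δb²) = √(121 + 29.2) = 12.3, so δu/u = 0.103.
Q is then a monomial in u, r, c:
δQ/Q = √((δu/u)² + (-1·δr/r)² + (3·δc/c)²) = √(0.0105 + 0.00100 + 0.0237) = 0.188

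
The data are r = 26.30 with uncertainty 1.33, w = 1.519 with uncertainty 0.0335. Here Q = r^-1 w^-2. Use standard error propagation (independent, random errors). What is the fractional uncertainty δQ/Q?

0.0671

Products/powers → add relative errors in quadrature, weighted by exponent:
  (-1·δr/r)² = (-1×0.0506)² = 0.00256;  (-2·δw/w)² = (-2×0.0221)² = 0.00195
δQ/Q = √(0.00450) = 0.0671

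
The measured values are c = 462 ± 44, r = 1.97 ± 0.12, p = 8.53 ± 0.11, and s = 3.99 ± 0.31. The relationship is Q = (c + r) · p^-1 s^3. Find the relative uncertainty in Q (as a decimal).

Let u = c + r = 464. δu = √(δc² + δr²) = √(1940 + 0.0144) = 44.0, so δu/u = 0.0948.
Q is then a monomial in u, p, s:
δQ/Q = √((δu/u)² + (-1·δp/p)² + (3·δs/s)²) = √(0.00899 + 0.000166 + 0.0543) = 0.252

0.252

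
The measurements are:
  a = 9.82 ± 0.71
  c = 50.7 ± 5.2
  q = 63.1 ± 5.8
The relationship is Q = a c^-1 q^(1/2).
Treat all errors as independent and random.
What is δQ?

0.206

Products/powers → add relative errors in quadrature, weighted by exponent:
  (1·δa/a)² = (1×0.0723)² = 0.00523;  (-1·δc/c)² = (-1×0.103)² = 0.0105;  (½·δq/q)² = (0.5×0.0919)² = 0.00211
δQ/Q = √(0.0179) = 0.134
Q = 1.54, so δQ = 0.134 × 1.54 = 0.206.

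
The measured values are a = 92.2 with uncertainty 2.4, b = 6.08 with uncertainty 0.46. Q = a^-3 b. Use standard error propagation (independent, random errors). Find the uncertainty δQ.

8.43e-07

Q is a product of powers, so relative uncertainties combine in quadrature:
  (-3·δa/a)² = (-3×0.0260)² = 0.00610;  (1·δb/b)² = (1×0.0757)² = 0.00572
δQ/Q = √(0.0118) = 0.109
Q = 7.76e-06, so δQ = 0.109 × 7.76e-06 = 8.43e-07.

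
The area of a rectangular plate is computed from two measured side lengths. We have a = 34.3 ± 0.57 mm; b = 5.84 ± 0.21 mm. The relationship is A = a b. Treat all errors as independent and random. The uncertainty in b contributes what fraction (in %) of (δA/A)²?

(δA/A)² = (1·δa/a)² + (1·δb/b)²
  a term: (1×0.0166)² = 0.000276
  b term: (1×0.0360)² = 0.00129
Total = 0.00157. Share from b = 0.00129/0.00157 = 0.824.

82.4%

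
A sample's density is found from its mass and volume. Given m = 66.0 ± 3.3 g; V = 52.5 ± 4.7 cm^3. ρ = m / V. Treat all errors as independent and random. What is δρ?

0.129 g/cm^3

Relative error in a monomial: (δρ/ρ)² = Σ (nᵢ · δxᵢ/xᵢ)².
  (1·δm/m)² = (1×0.0500)² = 0.00250;  (-1·δV/V)² = (-1×0.0895)² = 0.00801
δρ/ρ = √(0.0105) = 0.103
ρ = 1.26 g/cm^3, so δρ = 0.103 × 1.26 = 0.129 g/cm^3.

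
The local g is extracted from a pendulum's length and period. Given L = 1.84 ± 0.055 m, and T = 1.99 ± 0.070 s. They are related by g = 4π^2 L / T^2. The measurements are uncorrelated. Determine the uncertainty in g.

Relative error in a monomial: (δg/g)² = Σ (nᵢ · δxᵢ/xᵢ)².
  (1·δL/L)² = (1×0.0299)² = 0.000893;  (-2·δT/T)² = (-2×0.0352)² = 0.00495
δg/g = √(0.00584) = 0.0764
g = 18.3 m/s^2, so δg = 0.0764 × 18.3 = 1.40 m/s^2.

1.40 m/s^2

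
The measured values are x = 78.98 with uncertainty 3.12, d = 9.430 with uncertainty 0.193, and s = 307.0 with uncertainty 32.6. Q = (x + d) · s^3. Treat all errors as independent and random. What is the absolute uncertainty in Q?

8.2e+08

Let u = x + d = 88.41. δu = √(δx² + δd²) = √(9.73 + 0.0372) = 3.13, so δu/u = 0.0354.
Q is then a monomial in u, s:
δQ/Q = √((δu/u)² + (3·δs/s)²) = √(0.00125 + 0.101) = 0.321
Q = 2.558e+09, so δQ = 0.321 × 2.558e+09 = 8.2e+08.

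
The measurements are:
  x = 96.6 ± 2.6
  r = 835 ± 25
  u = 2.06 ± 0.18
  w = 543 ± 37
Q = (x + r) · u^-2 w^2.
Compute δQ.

Let h = x + r = 932. δh = √(δx² + δr²) = √(6.76 + 625) = 25.1, so δh/h = 0.0270.
Q is then a monomial in h, u, w:
δQ/Q = √((δh/h)² + (-2·δu/u)² + (2·δw/w)²) = √(0.000728 + 0.0305 + 0.0186) = 0.223
Q = 6.47e+07, so δQ = 0.223 × 6.47e+07 = 1.45e+07.

1.45e+07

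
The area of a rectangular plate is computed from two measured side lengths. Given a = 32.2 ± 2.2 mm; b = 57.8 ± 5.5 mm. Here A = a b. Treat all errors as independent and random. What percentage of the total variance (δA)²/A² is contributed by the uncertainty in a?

(δA/A)² = (1·δa/a)² + (1·δb/b)²
  a term: (1×0.0683)² = 0.00467
  b term: (1×0.0952)² = 0.00905
Total = 0.0137. Share from a = 0.00467/0.0137 = 0.340.

34.0%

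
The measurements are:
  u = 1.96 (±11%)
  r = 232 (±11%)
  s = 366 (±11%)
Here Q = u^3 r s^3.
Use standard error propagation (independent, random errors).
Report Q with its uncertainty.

Q is a product of powers, so relative uncertainties combine in quadrature:
  (3·δu/u)² = (3×0.110)² = 0.109;  (1·δr/r)² = (1×0.110)² = 0.0121;  (3·δs/s)² = (3×0.110)² = 0.109
δQ/Q = √(0.230) = 0.479
Q = 8.56e+10, so δQ = 0.479 × 8.56e+10 = 4.11e+10.

(8.56 ± 4.11) × 10^10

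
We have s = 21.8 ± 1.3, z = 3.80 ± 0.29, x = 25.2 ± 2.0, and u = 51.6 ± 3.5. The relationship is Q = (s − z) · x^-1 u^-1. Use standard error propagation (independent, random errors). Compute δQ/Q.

Let w = s − z = 18.0. δw = √(δs² + δz²) = √(1.69 + 0.0841) = 1.33, so δw/w = 0.0740.
Q is then a monomial in w, x, u:
δQ/Q = √((δw/w)² + (-1·δx/x)² + (-1·δu/u)²) = √(0.00548 + 0.00630 + 0.00460) = 0.128

0.128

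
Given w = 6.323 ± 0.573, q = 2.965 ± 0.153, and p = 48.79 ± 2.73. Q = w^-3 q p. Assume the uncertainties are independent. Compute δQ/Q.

Relative error in a monomial: (δQ/Q)² = Σ (nᵢ · δxᵢ/xᵢ)².
  (-3·δw/w)² = (-3×0.0906)² = 0.0739;  (1·δq/q)² = (1×0.0516)² = 0.00266;  (1·δp/p)² = (1×0.0560)² = 0.00313
δQ/Q = √(0.0797) = 0.282

0.282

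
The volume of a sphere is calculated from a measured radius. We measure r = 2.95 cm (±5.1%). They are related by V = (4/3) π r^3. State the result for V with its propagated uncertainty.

V ∝ r^3, so δV/V = |3| · δr/r = 3 × 0.0510 = 0.153.
V = 108 cm^3, so δV = 0.153 × 108 = 16.5 cm^3.

108 ± 16.5 cm^3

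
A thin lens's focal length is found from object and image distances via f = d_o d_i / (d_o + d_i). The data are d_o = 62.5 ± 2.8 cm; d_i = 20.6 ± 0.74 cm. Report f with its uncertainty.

15.5 ± 0.453 cm

∂f/∂d_o = (d_i/(d_o+d_i))² = 0.0615;  ∂f/∂d_i = (d_o/(d_o+d_i))² = 0.566
δf = √((∂f/∂d_o · δd_o)² + (∂f/∂d_i · δd_i)²) = √(0.0296 + 0.175) = 0.453 cm
f = 15.5 cm.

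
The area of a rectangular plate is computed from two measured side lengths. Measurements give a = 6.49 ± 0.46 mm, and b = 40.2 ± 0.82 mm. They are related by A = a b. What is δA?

19.2 mm^2

Each factor contributes (exponent × relative error)² to (δA/A)²:
  (1·δa/a)² = (1×0.0709)² = 0.00502;  (1·δb/b)² = (1×0.0204)² = 0.000416
δA/A = √(0.00544) = 0.0738
A = 261 mm^2, so δA = 0.0738 × 261 = 19.2 mm^2.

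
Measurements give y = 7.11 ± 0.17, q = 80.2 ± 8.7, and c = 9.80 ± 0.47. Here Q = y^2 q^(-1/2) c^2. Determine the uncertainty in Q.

Products/powers → add relative errors in quadrature, weighted by exponent:
  (2·δy/y)² = (2×0.0239)² = 0.00229;  (−½·δq/q)² = (-0.5×0.108)² = 0.00294;  (2·δc/c)² = (2×0.0480)² = 0.00920
δQ/Q = √(0.0144) = 0.120
Q = 542, so δQ = 0.120 × 542 = 65.1.

65.1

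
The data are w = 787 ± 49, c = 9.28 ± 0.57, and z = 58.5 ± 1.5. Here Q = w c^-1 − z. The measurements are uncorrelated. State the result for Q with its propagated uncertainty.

Let p = w·c^-1 = 84.8. δp/p = √((1·δw/w)² + (-1·δc/c)²) = √(0.00388 + 0.00377) = 0.0875, so δp = 7.42.
Q = p − z: δQ = √(δp² + δz²) = √(55.0 + 2.25) = 7.57
Q = 26.3.

26.3 ± 7.57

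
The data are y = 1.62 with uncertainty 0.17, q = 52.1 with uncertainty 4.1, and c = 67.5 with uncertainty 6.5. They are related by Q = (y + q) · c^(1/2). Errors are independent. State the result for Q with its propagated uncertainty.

441 ± 39.9

Let u = y + q = 53.7. δu = √(δy² + δq²) = √(0.0289 + 16.8) = 4.10, so δu/u = 0.0764.
Q is then a monomial in u, c:
δQ/Q = √((δu/u)² + (½·δc/c)²) = √(0.00584 + 0.00232) = 0.0903
Q = 441, so δQ = 0.0903 × 441 = 39.9.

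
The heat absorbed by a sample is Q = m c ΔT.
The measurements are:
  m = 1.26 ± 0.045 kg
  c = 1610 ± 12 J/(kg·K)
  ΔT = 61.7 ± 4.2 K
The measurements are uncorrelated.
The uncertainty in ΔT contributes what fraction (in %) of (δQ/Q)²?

(δQ/Q)² = (1·δm/m)² + (1·δc/c)² + (1·δΔT/ΔT)²
  m term: (1×0.0357)² = 0.00128
  c term: (1×0.00745)² = 5.56e-05
  ΔT term: (1×0.0681)² = 0.00463
Total = 0.00596. Share from ΔT = 0.00463/0.00596 = 0.777.

77.7%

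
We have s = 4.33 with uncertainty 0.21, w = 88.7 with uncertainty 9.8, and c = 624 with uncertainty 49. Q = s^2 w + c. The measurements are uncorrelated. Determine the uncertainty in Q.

249

Let p = s^2·w = 1660. δp/p = √((2·δs/s)² + (1·δw/w)²) = √(0.00941 + 0.0122) = 0.147, so δp = 245.
Q = p + c: δQ = √(δp² + δc²) = √(59800 + 2400) = 249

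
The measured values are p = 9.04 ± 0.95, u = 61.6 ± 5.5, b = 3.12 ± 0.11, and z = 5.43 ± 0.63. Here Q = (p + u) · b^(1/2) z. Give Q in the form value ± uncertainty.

Let w = p + u = 70.6. δw = √(δp² + δu²) = √(0.902 + 30.2) = 5.58, so δw/w = 0.0790.
Q is then a monomial in w, b, z:
δQ/Q = √((δw/w)² + (½·δb/b)² + (1·δz/z)²) = √(0.00624 + 0.000311 + 0.0135) = 0.141
Q = 678, so δQ = 0.141 × 678 = 95.9.

678 ± 95.9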